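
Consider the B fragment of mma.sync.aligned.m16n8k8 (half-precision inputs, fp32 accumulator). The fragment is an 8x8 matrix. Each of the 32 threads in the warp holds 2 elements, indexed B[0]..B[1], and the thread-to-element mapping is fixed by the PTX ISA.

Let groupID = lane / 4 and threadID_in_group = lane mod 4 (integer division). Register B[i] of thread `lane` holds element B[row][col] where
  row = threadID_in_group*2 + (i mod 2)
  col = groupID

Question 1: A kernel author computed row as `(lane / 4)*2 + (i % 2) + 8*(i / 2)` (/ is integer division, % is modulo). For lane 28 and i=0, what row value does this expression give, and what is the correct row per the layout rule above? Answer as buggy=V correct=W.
`(lane / 4)*2 + (i % 2) + 8*(i / 2)`[28,0]⇒14
L=28⇒gr=28>>2=7, th=28&3=0
[0]⇒row 0·2+0=0  col gr=7
row: 14 vs 0

buggy=14 correct=0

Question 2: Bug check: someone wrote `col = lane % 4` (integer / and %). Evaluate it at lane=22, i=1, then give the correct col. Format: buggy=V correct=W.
buggy=2 correct=5

`lane % 4`[22,1]->2
L=22->g=22>>2=5, t=22&3=2
[1]->row 2·2+1=5  col g=5
col: 2 vs 5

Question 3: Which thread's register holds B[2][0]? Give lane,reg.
1,0

c:0=>grp=0  r:2=>tig=1,lo=0
L=0*4+1=1  i=0=0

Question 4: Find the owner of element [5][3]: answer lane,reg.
c=3->g=3  r=5->t=2,b0=1
L=3*4+2=14  i=1=1

14,1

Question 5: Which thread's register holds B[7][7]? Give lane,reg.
31,1

c:7=>grp=7  r:7=>tig=3,lo=1
L=7*4+3=31  i=1=1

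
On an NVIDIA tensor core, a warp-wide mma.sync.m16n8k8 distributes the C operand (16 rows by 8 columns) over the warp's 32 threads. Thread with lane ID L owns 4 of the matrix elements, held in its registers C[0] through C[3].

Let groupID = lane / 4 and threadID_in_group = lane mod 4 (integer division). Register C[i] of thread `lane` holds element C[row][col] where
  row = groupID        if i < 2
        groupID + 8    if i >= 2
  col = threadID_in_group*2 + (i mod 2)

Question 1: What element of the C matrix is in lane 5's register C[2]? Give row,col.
9,2

lane 5=>5/4=1, 5 mod 4=1
i=2  r:1+8=>9  c:2·1+0=>2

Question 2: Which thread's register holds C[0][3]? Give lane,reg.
r: 0->gid=0,r8=0  c: 3->tid=1,i&1=1
L=0*4+1=1  i=0*2+1=1

1,1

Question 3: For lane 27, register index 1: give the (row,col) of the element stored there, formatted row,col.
lane 27->27/4=6, 27 mod 4=3
i=1  r:6+0->6  c:2·3+1->7

6,7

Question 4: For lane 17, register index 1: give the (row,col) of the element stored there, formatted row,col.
lane 17->17/4=4, 17 mod 4=1
i=1  r:4+0->4  c:2·1+1->3

4,3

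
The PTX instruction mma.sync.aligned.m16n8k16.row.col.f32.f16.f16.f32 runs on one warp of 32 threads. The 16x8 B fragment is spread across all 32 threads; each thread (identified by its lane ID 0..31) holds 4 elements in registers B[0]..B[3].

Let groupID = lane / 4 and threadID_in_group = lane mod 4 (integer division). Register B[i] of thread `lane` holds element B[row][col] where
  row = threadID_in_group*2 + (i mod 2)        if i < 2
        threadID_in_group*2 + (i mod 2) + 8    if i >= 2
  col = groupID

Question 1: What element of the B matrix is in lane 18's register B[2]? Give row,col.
lane 18⇒18/4=4, 18 mod 4=2
i=2  r:2·2+0+8⇒12  c:4

12,4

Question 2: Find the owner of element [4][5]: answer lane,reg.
c=5⇒gr=5  r=4⇒Rb=0,th=2,odd=0
L=5*4+2=22  i=0*2+0=0

22,0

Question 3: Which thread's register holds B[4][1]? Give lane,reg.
c=1->g=1  r=4->rb=0,t=2,b0=0
L=1*4+2=6  i=0*2+0=0

6,0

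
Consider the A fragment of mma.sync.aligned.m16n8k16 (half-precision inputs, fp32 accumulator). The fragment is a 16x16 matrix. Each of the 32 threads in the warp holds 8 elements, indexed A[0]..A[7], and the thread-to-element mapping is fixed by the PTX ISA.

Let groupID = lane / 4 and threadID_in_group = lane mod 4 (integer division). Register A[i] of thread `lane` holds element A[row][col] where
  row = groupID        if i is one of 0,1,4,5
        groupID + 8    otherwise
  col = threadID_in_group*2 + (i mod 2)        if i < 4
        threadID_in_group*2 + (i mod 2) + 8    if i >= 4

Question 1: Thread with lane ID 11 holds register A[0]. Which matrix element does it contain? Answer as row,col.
2,6

lane 11: gid=2 (11/4), tid=3 (11%4)
i=0: r=2+0=2, c=3*2+0+0=6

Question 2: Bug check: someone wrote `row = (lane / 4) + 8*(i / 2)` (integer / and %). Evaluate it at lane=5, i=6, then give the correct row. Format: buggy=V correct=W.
buggy=25 correct=9

`(lane / 4) + 8*(i / 2)`[5,6]=>25
lane 5: grp=1 (5/4), tig=1 (5%4)
i=6: r=1+8=9, c=1*2+0+8=10
row: 25 vs 9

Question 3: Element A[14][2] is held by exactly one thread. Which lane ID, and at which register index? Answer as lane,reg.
r: 14->gid=6,r8=1  c: 2->c8=0,tid=1,i&1=0
L=6*4+1=25  i=0*4+1*2+0=2

25,2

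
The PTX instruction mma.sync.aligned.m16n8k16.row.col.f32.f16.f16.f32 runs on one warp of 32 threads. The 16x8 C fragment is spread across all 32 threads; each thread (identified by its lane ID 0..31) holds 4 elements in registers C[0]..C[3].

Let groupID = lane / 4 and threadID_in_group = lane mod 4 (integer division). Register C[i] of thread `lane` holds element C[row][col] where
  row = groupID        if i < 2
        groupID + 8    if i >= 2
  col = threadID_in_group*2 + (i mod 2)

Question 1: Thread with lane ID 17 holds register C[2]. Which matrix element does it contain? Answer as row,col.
12,2

L=17->gid=17>>2=4, tid=17&3=1
[2]->row 4+8=12  col 1·2+0=2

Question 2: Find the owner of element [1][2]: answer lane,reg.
r: 1->gid=1,r8=0  c: 2->tid=1,i&1=0
L=1*4+1=5  i=0*2+0=0

5,0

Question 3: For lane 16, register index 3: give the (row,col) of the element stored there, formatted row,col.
lane 16: grp=4 (16/4), tig=0 (16%4)
i=3: r=4+8=12, c=0*2+1=1

12,1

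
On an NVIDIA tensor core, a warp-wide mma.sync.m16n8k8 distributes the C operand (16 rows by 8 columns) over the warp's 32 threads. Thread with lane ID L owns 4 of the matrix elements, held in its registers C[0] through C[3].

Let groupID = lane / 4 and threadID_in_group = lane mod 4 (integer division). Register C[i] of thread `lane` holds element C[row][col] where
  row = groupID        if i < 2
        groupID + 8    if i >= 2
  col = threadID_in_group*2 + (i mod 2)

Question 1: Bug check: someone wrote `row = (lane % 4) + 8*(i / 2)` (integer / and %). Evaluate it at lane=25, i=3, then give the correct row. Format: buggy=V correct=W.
buggy=9 correct=14

`(lane % 4) + 8*(i / 2)`[25,3]=>9
25: grp=6,tig=1
[3] (6+8,1*2+1) = (14,3)
row: 9 vs 14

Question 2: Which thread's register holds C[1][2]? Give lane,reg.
5,0

r=1⇒gr=1,Rb=0  c=2⇒th=1,odd=0
L=1*4+1=5  i=0*2+0=0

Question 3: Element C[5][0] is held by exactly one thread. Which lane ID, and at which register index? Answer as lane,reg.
r: 5->gid=5,r8=0  c: 0->tid=0,i&1=0
L=5*4+0=20  i=0*2+0=0

20,0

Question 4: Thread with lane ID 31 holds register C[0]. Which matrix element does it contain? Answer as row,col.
L=31->gid=31>>2=7, tid=31&3=3
[0]->row 7+0=7  col 3·2+0=6

7,6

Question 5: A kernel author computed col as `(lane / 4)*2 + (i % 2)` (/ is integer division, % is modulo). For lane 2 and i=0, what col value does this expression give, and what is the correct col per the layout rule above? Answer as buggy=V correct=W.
buggy=0 correct=4

`(lane / 4)*2 + (i % 2)`[2,0]→0
lane 2: G=0 (2/4), T=2 (2%4)
i=0: r=0+0=0, c=2*2+0=4
col: 0 vs 4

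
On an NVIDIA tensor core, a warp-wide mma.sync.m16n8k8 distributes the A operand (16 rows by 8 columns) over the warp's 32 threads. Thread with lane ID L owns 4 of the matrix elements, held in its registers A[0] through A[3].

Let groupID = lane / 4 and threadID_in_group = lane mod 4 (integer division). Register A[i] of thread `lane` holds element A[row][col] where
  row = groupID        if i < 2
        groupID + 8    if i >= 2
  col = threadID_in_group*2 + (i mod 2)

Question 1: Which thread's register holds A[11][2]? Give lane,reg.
r=11⇒gr=3,Rb=1  c=2⇒th=1,odd=0
L=3*4+1=13  i=1*2+0=2

13,2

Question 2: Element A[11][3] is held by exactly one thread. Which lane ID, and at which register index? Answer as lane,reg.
13,3

r=11→G=3,rhi=1  c=3→T=1,p=1
L=3*4+1=13  i=1*2+1=3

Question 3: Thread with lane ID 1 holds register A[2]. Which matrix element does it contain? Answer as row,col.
8,2

lane 1: gr=0 (1/4), th=1 (1%4)
i=2: r=0+8=8, c=1*2+0=2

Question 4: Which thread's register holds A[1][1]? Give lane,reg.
r=1→G=1,rhi=0  c=1→T=0,p=1
L=1*4+0=4  i=0*2+1=1

4,1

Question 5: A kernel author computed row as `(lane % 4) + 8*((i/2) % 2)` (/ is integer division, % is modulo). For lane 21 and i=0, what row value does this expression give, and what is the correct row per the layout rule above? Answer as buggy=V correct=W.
`(lane % 4) + 8*((i/2) % 2)`[21,0]⇒1
L=21⇒gr=21>>2=5, th=21&3=1
[0]⇒row 5+0=5  col 1·2+0=2
row: 1 vs 5

buggy=1 correct=5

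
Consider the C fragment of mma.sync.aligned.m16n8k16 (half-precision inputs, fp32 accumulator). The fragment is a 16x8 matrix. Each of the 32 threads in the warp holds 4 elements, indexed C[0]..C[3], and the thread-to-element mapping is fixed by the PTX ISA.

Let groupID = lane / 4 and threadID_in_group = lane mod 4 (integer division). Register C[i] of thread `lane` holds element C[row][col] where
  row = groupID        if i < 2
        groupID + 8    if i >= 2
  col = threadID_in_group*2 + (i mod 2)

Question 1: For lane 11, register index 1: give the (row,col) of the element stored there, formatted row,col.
2,7

lane 11: grp=2 (11/4), tig=3 (11%4)
i=1: r=2+0=2, c=3*2+1=7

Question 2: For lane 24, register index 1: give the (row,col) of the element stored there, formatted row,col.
L=24->g=24>>2=6, t=24&3=0
[1]->row 6+0=6  col 0·2+1=1

6,1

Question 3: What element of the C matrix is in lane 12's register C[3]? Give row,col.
11,1

lane 12: grp=3 (12/4), tig=0 (12%4)
i=3: r=3+8=11, c=0*2+1=1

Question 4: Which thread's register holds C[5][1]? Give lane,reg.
20,1

r=5⇒gr=5,Rb=0  c=1⇒th=0,odd=1
L=5*4+0=20  i=0*2+1=1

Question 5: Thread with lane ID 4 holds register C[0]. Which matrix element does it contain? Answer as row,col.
L=4⇒gr=4>>2=1, th=4&3=0
[0]⇒row 1+0=1  col 0·2+0=0

1,0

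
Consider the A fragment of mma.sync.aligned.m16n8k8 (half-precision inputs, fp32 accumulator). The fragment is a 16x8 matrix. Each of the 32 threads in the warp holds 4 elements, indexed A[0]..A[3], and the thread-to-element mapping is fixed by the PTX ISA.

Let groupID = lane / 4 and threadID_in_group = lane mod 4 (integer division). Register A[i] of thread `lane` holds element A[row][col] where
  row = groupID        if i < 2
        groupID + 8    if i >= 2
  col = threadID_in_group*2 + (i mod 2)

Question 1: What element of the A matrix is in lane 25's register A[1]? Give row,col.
6,3

25: G=6,T=1
[1] (6+0,1*2+1) = (6,3)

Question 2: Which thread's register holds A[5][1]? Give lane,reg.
r: 5->gid=5,r8=0  c: 1->tid=0,i&1=1
L=5*4+0=20  i=0*2+1=1

20,1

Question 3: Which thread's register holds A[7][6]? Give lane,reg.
31,0

r:7=>grp=7,rB=0  c:6=>tig=3,lo=0
L=7*4+3=31  i=0*2+0=0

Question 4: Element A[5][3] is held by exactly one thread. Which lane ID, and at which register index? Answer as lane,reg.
r: 5->gid=5,r8=0  c: 3->tid=1,i&1=1
L=5*4+1=21  i=0*2+1=1

21,1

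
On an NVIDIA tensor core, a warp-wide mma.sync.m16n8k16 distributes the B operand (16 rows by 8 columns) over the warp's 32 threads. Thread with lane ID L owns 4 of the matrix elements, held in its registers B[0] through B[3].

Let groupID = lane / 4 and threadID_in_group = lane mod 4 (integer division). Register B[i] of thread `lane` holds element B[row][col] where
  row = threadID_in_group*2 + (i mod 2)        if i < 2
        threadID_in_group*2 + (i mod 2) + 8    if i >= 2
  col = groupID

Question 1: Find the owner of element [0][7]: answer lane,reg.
28,0

c:7=>grp=7  r:0=>rB=0,tig=0,lo=0
L=7*4+0=28  i=0*2+0=0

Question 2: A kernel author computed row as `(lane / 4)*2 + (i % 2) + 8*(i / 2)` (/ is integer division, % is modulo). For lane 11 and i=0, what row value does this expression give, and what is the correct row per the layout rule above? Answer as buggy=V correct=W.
buggy=4 correct=6

`(lane / 4)*2 + (i % 2) + 8*(i / 2)`[11,0]⇒4
lane 11⇒11/4=2, 11 mod 4=3
i=0  r:2·3+0+0⇒6  c:2
row: 4 vs 6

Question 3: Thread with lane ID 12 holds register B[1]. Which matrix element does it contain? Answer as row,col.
1,3

lane 12: gr=3 (12/4), th=0 (12%4)
i=1: r=0*2+1+0=1, c=gr=3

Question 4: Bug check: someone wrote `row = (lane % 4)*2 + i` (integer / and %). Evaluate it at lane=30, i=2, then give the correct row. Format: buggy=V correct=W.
buggy=6 correct=12

`(lane % 4)*2 + i`[30,2]->6
lane 30: gid=7 (30/4), tid=2 (30%4)
i=2: r=2*2+0+8=12, c=gid=7
row: 6 vs 12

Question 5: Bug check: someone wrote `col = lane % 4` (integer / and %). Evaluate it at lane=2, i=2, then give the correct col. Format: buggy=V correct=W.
`lane % 4`[2,2]→2
2: G=0,T=2
[2] (2*2+0+8,0) = (12,0)
col: 2 vs 0

buggy=2 correct=0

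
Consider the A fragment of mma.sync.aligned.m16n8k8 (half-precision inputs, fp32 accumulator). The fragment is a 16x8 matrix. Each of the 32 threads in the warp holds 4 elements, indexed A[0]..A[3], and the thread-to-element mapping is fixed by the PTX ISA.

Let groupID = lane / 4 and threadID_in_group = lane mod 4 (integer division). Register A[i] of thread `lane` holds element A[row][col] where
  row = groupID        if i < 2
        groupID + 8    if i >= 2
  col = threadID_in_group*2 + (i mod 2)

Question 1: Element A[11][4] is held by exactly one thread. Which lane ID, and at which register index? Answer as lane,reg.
14,2

r=11->g=3,rb=1  c=4->t=2,b0=0
L=3*4+2=14  i=1*2+0=2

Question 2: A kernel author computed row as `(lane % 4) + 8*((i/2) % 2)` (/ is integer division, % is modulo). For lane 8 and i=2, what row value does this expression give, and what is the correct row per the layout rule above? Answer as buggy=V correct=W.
`(lane % 4) + 8*((i/2) % 2)`[8,2]->8
lane 8: g=2 (8/4), t=0 (8%4)
i=2: r=2+8=10, c=0*2+0=0
row: 8 vs 10

buggy=8 correct=10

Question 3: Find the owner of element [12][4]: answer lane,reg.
r=12⇒gr=4,Rb=1  c=4⇒th=2,odd=0
L=4*4+2=18  i=1*2+0=2

18,2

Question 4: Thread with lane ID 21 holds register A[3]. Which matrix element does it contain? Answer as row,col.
13,3

21: gr=5,th=1
[3] (5+8,1*2+1) = (13,3)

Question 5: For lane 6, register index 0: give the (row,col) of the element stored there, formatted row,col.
1,4

L=6->g=6>>2=1, t=6&3=2
[0]->row 1+0=1  col 2·2+0=4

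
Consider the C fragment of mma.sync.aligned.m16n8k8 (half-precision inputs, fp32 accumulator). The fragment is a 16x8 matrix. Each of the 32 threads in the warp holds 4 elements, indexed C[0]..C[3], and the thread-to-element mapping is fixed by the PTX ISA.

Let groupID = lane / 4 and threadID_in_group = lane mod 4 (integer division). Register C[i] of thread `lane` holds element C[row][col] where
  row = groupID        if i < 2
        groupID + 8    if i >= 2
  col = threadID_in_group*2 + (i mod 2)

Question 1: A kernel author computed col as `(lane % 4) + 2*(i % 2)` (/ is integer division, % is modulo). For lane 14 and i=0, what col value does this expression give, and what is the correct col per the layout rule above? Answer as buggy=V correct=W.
`(lane % 4) + 2*(i % 2)`[14,0]⇒2
14: gr=3,th=2
[0] (3+0,2*2+0) = (3,4)
col: 2 vs 4

buggy=2 correct=4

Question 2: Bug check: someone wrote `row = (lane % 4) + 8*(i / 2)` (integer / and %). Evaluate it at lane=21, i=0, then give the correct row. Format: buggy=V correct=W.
buggy=1 correct=5

`(lane % 4) + 8*(i / 2)`[21,0]->1
lane 21->21/4=5, 21 mod 4=1
i=0  r:5+0->5  c:2·1+0->2
row: 1 vs 5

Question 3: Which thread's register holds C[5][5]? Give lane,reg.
22,1

r=5->g=5,rb=0  c=5->t=2,b0=1
L=5*4+2=22  i=0*2+1=1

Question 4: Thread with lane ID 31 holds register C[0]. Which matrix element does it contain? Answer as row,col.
31: G=7,T=3
[0] (7+0,3*2+0) = (7,6)

7,6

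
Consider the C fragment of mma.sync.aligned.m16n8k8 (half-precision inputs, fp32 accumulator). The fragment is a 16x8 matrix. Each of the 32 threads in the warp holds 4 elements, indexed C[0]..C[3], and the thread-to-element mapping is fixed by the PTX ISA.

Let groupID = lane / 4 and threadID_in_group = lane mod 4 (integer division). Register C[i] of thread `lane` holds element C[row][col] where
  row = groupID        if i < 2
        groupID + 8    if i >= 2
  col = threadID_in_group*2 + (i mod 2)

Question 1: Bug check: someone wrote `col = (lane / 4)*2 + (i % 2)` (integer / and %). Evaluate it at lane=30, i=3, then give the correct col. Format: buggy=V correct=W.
`(lane / 4)*2 + (i % 2)`[30,3]⇒15
lane 30: gr=7 (30/4), th=2 (30%4)
i=3: r=7+8=15, c=2*2+1=5
col: 15 vs 5

buggy=15 correct=5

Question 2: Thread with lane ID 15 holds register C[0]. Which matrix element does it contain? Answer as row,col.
lane 15: gid=3 (15/4), tid=3 (15%4)
i=0: r=3+0=3, c=3*2+0=6

3,6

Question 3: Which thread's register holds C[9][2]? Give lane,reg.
5,2

r=9->g=1,rb=1  c=2->t=1,b0=0
L=1*4+1=5  i=1*2+0=2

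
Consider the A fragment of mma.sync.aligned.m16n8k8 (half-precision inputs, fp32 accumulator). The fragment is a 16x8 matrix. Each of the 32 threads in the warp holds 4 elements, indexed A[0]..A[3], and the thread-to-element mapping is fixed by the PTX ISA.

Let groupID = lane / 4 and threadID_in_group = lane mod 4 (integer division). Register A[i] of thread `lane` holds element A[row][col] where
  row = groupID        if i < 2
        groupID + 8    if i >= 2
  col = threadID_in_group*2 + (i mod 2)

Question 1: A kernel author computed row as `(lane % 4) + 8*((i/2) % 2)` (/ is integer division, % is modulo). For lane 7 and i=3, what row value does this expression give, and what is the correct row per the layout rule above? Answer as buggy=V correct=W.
`(lane % 4) + 8*((i/2) % 2)`[7,3]->11
L=7->g=7>>2=1, t=7&3=3
[3]->row 1+8=9  col 3·2+1=7
row: 11 vs 9

buggy=11 correct=9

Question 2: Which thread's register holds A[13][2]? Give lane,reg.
r=13→G=5,rhi=1  c=2→T=1,p=0
L=5*4+1=21  i=1*2+0=2

21,2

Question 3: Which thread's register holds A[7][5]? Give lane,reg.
30,1

r:7=>grp=7,rB=0  c:5=>tig=2,lo=1
L=7*4+2=30  i=0*2+1=1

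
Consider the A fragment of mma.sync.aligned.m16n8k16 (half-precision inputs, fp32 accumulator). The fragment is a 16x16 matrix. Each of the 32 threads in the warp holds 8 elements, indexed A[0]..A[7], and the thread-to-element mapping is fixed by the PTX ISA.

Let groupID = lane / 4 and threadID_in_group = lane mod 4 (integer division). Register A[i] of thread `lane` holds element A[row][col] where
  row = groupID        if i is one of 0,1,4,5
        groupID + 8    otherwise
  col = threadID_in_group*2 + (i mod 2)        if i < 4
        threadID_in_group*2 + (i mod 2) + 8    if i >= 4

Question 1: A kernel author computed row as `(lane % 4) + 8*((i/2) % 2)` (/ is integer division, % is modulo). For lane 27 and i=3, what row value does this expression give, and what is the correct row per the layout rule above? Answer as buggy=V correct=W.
buggy=11 correct=14

`(lane % 4) + 8*((i/2) % 2)`[27,3]→11
lane 27→27/4=6, 27 mod 4=3
i=3  r:6+8→14  c:2·3+1+0→7
row: 11 vs 14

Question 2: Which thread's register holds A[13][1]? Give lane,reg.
20,3

r=13→G=5,rhi=1  c=1→chi=0,T=0,p=1
L=5*4+0=20  i=0*4+1*2+1=3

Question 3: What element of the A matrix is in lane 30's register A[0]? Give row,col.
lane 30: g=7 (30/4), t=2 (30%4)
i=0: r=7+0=7, c=2*2+0+0=4

7,4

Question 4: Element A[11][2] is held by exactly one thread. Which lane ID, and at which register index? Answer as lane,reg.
r:11=>grp=3,rB=1  c:2=>cB=0,tig=1,lo=0
L=3*4+1=13  i=0*4+1*2+0=2

13,2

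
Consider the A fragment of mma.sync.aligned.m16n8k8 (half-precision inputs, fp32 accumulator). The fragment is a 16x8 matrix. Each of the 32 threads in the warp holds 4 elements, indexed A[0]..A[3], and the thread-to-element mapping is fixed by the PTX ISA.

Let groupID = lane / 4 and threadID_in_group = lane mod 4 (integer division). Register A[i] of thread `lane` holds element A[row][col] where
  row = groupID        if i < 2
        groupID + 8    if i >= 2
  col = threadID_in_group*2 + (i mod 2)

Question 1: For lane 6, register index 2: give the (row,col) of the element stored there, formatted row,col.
9,4

lane 6: gid=1 (6/4), tid=2 (6%4)
i=2: r=1+8=9, c=2*2+0=4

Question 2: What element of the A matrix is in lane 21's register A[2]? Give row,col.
lane 21=>21/4=5, 21 mod 4=1
i=2  r:5+8=>13  c:2·1+0=>2

13,2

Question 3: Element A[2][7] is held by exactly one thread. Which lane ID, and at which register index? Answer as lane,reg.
r=2→G=2,rhi=0  c=7→T=3,p=1
L=2*4+3=11  i=0*2+1=1

11,1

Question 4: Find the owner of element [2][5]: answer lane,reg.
10,1

r:2=>grp=2,rB=0  c:5=>tig=2,lo=1
L=2*4+2=10  i=0*2+1=1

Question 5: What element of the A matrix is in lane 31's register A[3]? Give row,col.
L=31→G=31>>2=7, T=31&3=3
[3]→row 7+8=15  col 3·2+1=7

15,7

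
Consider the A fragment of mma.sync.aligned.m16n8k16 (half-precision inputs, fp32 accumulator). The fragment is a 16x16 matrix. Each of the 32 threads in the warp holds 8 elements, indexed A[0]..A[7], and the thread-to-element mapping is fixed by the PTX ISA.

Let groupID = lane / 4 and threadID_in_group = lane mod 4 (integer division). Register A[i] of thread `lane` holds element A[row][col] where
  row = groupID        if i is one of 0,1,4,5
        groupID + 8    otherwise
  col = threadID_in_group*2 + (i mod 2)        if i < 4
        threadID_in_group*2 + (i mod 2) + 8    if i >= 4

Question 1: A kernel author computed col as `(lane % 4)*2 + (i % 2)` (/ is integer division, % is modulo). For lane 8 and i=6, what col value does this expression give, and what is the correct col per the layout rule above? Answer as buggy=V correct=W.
buggy=0 correct=8

`(lane % 4)*2 + (i % 2)`[8,6]->0
8: gid=2,tid=0
[6] (2+8,0*2+0+8) = (10,8)
col: 0 vs 8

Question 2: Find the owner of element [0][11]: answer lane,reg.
r=0→G=0,rhi=0  c=11→chi=1,T=1,p=1
L=0*4+1=1  i=1*4+0*2+1=5

1,5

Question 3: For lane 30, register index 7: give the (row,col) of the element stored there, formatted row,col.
15,13

30: gr=7,th=2
[7] (7+8,2*2+1+8) = (15,13)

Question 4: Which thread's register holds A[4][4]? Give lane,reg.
r: 4->gid=4,r8=0  c: 4->c8=0,tid=2,i&1=0
L=4*4+2=18  i=0*4+0*2+0=0

18,0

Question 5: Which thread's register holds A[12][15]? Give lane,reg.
19,7

r=12→G=4,rhi=1  c=15→chi=1,T=3,p=1
L=4*4+3=19  i=1*4+1*2+1=7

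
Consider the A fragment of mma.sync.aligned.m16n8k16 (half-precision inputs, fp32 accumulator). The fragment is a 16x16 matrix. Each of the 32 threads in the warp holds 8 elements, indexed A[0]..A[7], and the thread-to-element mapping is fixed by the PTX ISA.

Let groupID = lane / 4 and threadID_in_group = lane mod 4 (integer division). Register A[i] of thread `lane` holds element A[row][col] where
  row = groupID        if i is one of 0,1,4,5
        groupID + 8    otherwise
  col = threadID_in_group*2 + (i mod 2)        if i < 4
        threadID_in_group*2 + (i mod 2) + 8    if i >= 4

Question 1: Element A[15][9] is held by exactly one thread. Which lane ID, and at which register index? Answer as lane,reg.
28,7

r=15->g=7,rb=1  c=9->cb=1,t=0,b0=1
L=7*4+0=28  i=1*4+1*2+1=7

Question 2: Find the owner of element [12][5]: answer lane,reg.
r=12⇒gr=4,Rb=1  c=5⇒Cb=0,th=2,odd=1
L=4*4+2=18  i=0*4+1*2+1=3

18,3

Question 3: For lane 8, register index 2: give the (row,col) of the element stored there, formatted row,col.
10,0

L=8→G=8>>2=2, T=8&3=0
[2]→row 2+8=10  col 0·2+0+0=0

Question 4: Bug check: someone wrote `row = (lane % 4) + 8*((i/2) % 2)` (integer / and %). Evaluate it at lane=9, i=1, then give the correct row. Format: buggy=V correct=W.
buggy=1 correct=2

`(lane % 4) + 8*((i/2) % 2)`[9,1]→1
9: G=2,T=1
[1] (2+0,1*2+1+0) = (2,3)
row: 1 vs 2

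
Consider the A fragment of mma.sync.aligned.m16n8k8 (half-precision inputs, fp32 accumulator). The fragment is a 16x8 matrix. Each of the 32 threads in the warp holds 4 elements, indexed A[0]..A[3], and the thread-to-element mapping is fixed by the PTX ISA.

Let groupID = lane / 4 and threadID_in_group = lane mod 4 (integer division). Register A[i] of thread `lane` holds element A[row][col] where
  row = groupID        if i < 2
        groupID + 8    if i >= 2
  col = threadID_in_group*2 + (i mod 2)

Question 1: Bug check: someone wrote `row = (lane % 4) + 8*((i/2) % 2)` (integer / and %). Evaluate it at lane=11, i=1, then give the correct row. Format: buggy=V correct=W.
`(lane % 4) + 8*((i/2) % 2)`[11,1]=>3
L=11=>grp=11>>2=2, tig=11&3=3
[1]=>row 2+0=2  col 3·2+1=7
row: 3 vs 2

buggy=3 correct=2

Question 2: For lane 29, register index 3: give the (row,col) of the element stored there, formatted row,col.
15,3

29: gid=7,tid=1
[3] (7+8,1*2+1) = (15,3)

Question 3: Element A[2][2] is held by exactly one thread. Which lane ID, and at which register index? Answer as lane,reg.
r=2⇒gr=2,Rb=0  c=2⇒th=1,odd=0
L=2*4+1=9  i=0*2+0=0

9,0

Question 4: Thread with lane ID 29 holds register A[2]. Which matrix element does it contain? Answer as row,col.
15,2

lane 29: grp=7 (29/4), tig=1 (29%4)
i=2: r=7+8=15, c=1*2+0=2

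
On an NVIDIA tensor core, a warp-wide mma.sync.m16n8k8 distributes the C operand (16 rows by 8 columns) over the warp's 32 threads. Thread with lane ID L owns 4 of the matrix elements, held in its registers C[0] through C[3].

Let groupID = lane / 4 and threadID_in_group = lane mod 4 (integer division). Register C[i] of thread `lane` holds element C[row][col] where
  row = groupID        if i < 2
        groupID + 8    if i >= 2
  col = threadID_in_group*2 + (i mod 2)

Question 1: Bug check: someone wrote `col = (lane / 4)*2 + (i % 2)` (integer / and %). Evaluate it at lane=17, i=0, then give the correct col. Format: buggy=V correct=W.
`(lane / 4)*2 + (i % 2)`[17,0]->8
lane 17->17/4=4, 17 mod 4=1
i=0  r:4+0->4  c:2·1+0->2
col: 8 vs 2

buggy=8 correct=2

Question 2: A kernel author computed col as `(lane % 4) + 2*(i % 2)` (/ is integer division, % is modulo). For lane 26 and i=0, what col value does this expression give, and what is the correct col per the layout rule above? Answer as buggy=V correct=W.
`(lane % 4) + 2*(i % 2)`[26,0]->2
lane 26: gid=6 (26/4), tid=2 (26%4)
i=0: r=6+0=6, c=2*2+0=4
col: 2 vs 4

buggy=2 correct=4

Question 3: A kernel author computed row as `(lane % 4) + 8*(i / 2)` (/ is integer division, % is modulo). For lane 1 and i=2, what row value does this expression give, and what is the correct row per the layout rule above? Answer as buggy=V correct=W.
`(lane % 4) + 8*(i / 2)`[1,2]->9
1: g=0,t=1
[2] (0+8,1*2+0) = (8,2)
row: 9 vs 8

buggy=9 correct=8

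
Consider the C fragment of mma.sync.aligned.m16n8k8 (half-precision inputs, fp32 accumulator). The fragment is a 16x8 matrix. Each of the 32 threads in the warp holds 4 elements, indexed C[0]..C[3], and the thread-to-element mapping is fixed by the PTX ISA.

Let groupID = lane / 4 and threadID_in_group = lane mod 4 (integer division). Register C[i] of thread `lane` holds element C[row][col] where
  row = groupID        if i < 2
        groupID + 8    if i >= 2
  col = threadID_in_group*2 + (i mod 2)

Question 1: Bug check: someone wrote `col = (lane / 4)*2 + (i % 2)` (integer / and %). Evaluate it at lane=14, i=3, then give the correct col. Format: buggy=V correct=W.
`(lane / 4)*2 + (i % 2)`[14,3]->7
14: gid=3,tid=2
[3] (3+8,2*2+1) = (11,5)
col: 7 vs 5

buggy=7 correct=5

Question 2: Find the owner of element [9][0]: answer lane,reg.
r:9=>grp=1,rB=1  c:0=>tig=0,lo=0
L=1*4+0=4  i=1*2+0=2

4,2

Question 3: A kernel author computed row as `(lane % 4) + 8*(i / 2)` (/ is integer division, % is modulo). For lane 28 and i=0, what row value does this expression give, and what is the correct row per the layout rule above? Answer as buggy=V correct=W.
`(lane % 4) + 8*(i / 2)`[28,0]→0
lane 28: G=7 (28/4), T=0 (28%4)
i=0: r=7+0=7, c=0*2+0=0
row: 0 vs 7

buggy=0 correct=7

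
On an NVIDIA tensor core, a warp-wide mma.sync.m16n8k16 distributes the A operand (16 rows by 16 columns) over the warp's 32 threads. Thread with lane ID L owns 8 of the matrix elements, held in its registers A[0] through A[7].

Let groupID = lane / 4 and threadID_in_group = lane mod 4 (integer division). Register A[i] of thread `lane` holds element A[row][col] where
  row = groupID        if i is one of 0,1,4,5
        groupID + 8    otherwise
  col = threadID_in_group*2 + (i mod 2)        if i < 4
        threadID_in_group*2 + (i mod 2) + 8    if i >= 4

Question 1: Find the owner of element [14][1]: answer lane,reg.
24,3

r=14->g=6,rb=1  c=1->cb=0,t=0,b0=1
L=6*4+0=24  i=0*4+1*2+1=3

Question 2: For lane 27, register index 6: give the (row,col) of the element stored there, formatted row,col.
14,14

lane 27=>27/4=6, 27 mod 4=3
i=6  r:6+8=>14  c:2·3+0+8=>14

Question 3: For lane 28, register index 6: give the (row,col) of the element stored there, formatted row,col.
lane 28⇒28/4=7, 28 mod 4=0
i=6  r:7+8⇒15  c:2·0+0+8⇒8

15,8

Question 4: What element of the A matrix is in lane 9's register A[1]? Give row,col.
2,3

9: g=2,t=1
[1] (2+0,1*2+1+0) = (2,3)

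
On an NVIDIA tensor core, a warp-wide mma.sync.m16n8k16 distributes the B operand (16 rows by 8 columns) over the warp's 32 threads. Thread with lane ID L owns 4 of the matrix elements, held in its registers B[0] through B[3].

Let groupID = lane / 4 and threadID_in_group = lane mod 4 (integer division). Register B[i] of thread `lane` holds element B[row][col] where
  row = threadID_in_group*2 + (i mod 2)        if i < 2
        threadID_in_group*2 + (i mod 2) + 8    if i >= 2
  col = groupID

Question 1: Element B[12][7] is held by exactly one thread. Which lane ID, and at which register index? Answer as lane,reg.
30,2

c=7⇒gr=7  r=12⇒Rb=1,th=2,odd=0
L=7*4+2=30  i=1*2+0=2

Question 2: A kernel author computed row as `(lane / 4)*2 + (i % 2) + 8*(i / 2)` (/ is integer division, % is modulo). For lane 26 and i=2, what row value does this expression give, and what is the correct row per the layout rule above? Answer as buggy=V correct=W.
buggy=20 correct=12

`(lane / 4)*2 + (i % 2) + 8*(i / 2)`[26,2]->20
lane 26->26/4=6, 26 mod 4=2
i=2  r:2·2+0+8->12  c:6
row: 20 vs 12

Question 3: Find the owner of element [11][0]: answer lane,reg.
1,3

c=0→G=0  r=11→rhi=1,T=1,p=1
L=0*4+1=1  i=1*2+1=3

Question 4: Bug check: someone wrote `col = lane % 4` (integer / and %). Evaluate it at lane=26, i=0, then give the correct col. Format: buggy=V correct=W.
buggy=2 correct=6

`lane % 4`[26,0]=>2
26: grp=6,tig=2
[0] (2*2+0+0,6) = (4,6)
col: 2 vs 6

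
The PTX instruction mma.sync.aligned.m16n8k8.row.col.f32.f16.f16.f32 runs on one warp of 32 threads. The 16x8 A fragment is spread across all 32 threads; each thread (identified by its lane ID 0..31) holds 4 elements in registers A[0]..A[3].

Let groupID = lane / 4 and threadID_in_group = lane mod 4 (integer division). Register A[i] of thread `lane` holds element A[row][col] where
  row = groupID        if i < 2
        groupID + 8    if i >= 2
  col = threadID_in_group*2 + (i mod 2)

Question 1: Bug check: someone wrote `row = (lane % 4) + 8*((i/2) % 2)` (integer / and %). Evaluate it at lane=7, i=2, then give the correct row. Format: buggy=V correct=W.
buggy=11 correct=9

`(lane % 4) + 8*((i/2) % 2)`[7,2]→11
7: G=1,T=3
[2] (1+8,3*2+0) = (9,6)
row: 11 vs 9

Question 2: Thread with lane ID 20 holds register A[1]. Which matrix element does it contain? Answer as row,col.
lane 20: g=5 (20/4), t=0 (20%4)
i=1: r=5+0=5, c=0*2+1=1

5,1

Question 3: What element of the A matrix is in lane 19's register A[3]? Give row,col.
lane 19: grp=4 (19/4), tig=3 (19%4)
i=3: r=4+8=12, c=3*2+1=7

12,7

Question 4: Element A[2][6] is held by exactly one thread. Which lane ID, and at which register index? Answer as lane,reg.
r=2->g=2,rb=0  c=6->t=3,b0=0
L=2*4+3=11  i=0*2+0=0

11,0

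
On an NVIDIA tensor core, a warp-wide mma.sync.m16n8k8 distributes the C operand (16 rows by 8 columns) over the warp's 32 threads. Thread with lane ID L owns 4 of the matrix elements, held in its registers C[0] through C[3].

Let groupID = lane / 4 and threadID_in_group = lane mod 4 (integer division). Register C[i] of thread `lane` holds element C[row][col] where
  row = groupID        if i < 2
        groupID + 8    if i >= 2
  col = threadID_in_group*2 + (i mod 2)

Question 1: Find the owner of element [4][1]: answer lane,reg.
16,1

r: 4->gid=4,r8=0  c: 1->tid=0,i&1=1
L=4*4+0=16  i=0*2+1=1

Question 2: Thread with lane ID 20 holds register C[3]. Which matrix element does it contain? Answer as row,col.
13,1

L=20->gid=20>>2=5, tid=20&3=0
[3]->row 5+8=13  col 0·2+1=1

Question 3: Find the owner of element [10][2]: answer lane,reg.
9,2

r=10→G=2,rhi=1  c=2→T=1,p=0
L=2*4+1=9  i=1*2+0=2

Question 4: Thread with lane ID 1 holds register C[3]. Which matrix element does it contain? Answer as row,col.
8,3

lane 1: G=0 (1/4), T=1 (1%4)
i=3: r=0+8=8, c=1*2+1=3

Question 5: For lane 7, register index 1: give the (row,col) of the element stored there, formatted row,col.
L=7=>grp=7>>2=1, tig=7&3=3
[1]=>row 1+0=1  col 3·2+1=7

1,7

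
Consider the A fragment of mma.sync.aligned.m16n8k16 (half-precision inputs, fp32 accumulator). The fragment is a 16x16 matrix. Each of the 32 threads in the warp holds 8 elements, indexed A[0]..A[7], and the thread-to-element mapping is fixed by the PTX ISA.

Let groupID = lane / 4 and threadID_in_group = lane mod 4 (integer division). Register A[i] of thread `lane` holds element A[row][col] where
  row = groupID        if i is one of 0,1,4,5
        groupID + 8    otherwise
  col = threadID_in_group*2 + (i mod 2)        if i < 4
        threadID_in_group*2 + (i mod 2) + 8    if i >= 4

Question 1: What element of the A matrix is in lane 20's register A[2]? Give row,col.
13,0

20: gid=5,tid=0
[2] (5+8,0*2+0+0) = (13,0)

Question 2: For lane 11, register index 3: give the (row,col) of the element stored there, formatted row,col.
10,7

L=11⇒gr=11>>2=2, th=11&3=3
[3]⇒row 2+8=10  col 3·2+1+0=7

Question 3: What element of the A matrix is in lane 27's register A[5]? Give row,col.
6,15

27: g=6,t=3
[5] (6+0,3*2+1+8) = (6,15)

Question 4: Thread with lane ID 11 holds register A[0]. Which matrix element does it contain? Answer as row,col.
2,6

L=11⇒gr=11>>2=2, th=11&3=3
[0]⇒row 2+0=2  col 3·2+0+0=6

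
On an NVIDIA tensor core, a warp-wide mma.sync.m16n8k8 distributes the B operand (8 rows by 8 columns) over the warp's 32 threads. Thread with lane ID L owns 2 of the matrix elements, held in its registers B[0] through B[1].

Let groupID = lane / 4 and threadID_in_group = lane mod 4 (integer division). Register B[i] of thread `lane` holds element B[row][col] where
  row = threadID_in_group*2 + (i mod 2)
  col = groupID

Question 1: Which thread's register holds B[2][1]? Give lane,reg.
5,0

c:1=>grp=1  r:2=>tig=1,lo=0
L=1*4+1=5  i=0=0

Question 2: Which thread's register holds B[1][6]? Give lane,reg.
c=6⇒gr=6  r=1⇒th=0,odd=1
L=6*4+0=24  i=1=1

24,1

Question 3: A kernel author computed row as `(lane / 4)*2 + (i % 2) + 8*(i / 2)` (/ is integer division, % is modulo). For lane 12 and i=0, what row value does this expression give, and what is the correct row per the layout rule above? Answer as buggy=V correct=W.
`(lane / 4)*2 + (i % 2) + 8*(i / 2)`[12,0]=>6
L=12=>grp=12>>2=3, tig=12&3=0
[0]=>row 0·2+0=0  col grp=3
row: 6 vs 0

buggy=6 correct=0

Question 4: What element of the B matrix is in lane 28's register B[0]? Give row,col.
lane 28: G=7 (28/4), T=0 (28%4)
i=0: r=0*2+0=0, c=G=7

0,7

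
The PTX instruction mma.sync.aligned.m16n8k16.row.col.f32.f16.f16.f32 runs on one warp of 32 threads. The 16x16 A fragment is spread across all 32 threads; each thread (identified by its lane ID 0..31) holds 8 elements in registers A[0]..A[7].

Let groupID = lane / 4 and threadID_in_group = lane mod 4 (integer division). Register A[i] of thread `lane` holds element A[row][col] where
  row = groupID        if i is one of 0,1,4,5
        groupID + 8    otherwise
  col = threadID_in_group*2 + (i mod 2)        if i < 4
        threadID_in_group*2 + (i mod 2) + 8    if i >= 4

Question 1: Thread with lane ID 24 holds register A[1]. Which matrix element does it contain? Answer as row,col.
6,1

24: gid=6,tid=0
[1] (6+0,0*2+1+0) = (6,1)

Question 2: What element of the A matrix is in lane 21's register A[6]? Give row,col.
13,10

lane 21⇒21/4=5, 21 mod 4=1
i=6  r:5+8⇒13  c:2·1+0+8⇒10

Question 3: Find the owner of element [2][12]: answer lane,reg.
r=2⇒gr=2,Rb=0  c=12⇒Cb=1,th=2,odd=0
L=2*4+2=10  i=1*4+0*2+0=4

10,4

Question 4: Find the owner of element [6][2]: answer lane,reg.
r: 6->gid=6,r8=0  c: 2->c8=0,tid=1,i&1=0
L=6*4+1=25  i=0*4+0*2+0=0

25,0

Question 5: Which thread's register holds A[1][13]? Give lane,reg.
6,5

r=1⇒gr=1,Rb=0  c=13⇒Cb=1,th=2,odd=1
L=1*4+2=6  i=1*4+0*2+1=5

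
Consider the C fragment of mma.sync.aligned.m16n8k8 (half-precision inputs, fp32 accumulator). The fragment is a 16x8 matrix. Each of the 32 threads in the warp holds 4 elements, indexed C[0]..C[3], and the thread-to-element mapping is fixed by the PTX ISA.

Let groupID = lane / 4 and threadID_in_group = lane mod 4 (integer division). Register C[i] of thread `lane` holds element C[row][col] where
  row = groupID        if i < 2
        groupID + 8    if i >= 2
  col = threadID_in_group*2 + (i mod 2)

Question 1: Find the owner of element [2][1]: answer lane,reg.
8,1

r: 2->gid=2,r8=0  c: 1->tid=0,i&1=1
L=2*4+0=8  i=0*2+1=1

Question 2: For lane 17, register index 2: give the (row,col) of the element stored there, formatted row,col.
17: G=4,T=1
[2] (4+8,1*2+0) = (12,2)

12,2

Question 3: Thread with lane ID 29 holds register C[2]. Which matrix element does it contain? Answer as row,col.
29: gid=7,tid=1
[2] (7+8,1*2+0) = (15,2)

15,2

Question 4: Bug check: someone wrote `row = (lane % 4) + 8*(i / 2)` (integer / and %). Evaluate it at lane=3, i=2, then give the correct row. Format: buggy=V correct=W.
`(lane % 4) + 8*(i / 2)`[3,2]->11
lane 3: g=0 (3/4), t=3 (3%4)
i=2: r=0+8=8, c=3*2+0=6
row: 11 vs 8

buggy=11 correct=8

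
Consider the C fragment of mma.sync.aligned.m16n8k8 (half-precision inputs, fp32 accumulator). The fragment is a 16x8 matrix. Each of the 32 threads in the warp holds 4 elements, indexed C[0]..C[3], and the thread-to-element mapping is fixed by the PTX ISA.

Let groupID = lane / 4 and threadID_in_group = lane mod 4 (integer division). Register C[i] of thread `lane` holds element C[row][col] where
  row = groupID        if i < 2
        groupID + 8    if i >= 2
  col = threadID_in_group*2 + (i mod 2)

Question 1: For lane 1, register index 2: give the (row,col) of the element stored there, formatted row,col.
8,2

1: gid=0,tid=1
[2] (0+8,1*2+0) = (8,2)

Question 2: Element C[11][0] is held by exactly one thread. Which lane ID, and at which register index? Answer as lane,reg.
12,2

r=11→G=3,rhi=1  c=0→T=0,p=0
L=3*4+0=12  i=1*2+0=2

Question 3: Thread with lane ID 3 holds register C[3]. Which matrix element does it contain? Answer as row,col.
lane 3: gid=0 (3/4), tid=3 (3%4)
i=3: r=0+8=8, c=3*2+1=7

8,7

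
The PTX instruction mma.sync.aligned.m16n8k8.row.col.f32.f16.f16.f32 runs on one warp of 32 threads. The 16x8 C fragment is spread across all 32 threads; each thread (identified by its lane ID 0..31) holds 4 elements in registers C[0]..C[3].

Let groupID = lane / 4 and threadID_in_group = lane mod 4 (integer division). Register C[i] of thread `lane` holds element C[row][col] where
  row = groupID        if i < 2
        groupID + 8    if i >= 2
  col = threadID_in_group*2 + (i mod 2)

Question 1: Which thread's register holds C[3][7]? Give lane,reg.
15,1

r=3->g=3,rb=0  c=7->t=3,b0=1
L=3*4+3=15  i=0*2+1=1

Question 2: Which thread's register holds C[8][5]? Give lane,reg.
2,3

r=8→G=0,rhi=1  c=5→T=2,p=1
L=0*4+2=2  i=1*2+1=3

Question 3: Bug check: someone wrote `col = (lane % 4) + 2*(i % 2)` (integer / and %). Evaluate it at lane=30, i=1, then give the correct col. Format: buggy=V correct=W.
buggy=4 correct=5

`(lane % 4) + 2*(i % 2)`[30,1]=>4
L=30=>grp=30>>2=7, tig=30&3=2
[1]=>row 7+0=7  col 2·2+1=5
col: 4 vs 5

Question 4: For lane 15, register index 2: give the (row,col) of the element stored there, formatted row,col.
11,6

15: grp=3,tig=3
[2] (3+8,3*2+0) = (11,6)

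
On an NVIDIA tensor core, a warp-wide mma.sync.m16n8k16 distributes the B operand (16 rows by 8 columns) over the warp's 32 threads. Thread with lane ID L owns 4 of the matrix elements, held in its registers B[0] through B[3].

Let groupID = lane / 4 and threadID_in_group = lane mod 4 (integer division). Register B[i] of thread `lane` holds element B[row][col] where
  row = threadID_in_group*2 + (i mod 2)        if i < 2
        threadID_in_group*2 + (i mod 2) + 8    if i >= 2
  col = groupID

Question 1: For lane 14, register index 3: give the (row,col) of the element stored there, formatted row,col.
14: grp=3,tig=2
[3] (2*2+1+8,3) = (13,3)

13,3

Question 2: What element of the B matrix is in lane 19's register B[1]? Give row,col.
7,4

L=19=>grp=19>>2=4, tig=19&3=3
[1]=>row 3·2+1+0=7  col grp=4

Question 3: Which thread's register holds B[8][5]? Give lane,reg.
c:5=>grp=5  r:8=>rB=1,tig=0,lo=0
L=5*4+0=20  i=1*2+0=2

20,2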